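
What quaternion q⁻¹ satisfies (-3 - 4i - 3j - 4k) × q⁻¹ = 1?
-0.06 + 0.08i + 0.06j + 0.08k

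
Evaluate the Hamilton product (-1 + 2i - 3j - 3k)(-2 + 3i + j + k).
2 - 7i - 6j + 16k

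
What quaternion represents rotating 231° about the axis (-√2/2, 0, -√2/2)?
-0.4305 - 0.6382i - 0.6382k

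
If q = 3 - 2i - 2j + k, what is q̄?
3 + 2i + 2j - k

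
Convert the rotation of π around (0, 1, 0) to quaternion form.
j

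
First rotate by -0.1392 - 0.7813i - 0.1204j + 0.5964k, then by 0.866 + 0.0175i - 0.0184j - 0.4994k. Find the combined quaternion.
0.1888 - 0.7501i + 0.278j + 0.5695k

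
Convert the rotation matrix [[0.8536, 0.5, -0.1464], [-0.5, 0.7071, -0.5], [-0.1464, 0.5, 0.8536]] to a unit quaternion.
0.9239 + 0.2706i - 0.2706k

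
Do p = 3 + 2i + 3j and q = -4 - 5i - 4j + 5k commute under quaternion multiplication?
No: pq = 10 - 8i - 34j + 22k ≠ 10 - 38i - 14j + 8k = qp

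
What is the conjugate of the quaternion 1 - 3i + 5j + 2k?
1 + 3i - 5j - 2k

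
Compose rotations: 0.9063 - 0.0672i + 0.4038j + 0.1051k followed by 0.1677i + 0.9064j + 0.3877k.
-0.3955 + 0.0907i + 0.7778j + 0.48k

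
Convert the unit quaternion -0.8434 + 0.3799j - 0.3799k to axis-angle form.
axis = (0, √2/2, -√2/2), θ = 295°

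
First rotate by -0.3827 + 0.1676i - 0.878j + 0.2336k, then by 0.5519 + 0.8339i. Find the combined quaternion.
-0.351 - 0.2266i - 0.6794j - 0.6032k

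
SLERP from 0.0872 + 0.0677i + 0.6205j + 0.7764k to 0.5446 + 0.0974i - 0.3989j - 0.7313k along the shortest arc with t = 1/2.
-0.2437 - 0.0158i + 0.5432j + 0.8033k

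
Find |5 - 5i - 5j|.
√75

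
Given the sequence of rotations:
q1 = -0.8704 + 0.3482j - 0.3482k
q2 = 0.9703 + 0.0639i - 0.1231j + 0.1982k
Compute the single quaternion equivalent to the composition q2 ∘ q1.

q2 · q1 = -0.7327 - 0.0818i + 0.4673j - 0.4881k
-0.7327 - 0.0818i + 0.4673j - 0.4881k


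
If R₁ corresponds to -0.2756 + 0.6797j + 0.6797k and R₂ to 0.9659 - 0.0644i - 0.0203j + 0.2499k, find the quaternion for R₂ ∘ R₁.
-0.4223 - 0.1659i + 0.7059j + 0.5439k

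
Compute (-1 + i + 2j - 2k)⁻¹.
-0.1 - 0.1i - 0.2j + 0.2k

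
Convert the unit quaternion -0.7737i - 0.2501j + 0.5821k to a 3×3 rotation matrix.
[[0.1972, 0.387, -0.9007], [0.387, -0.8749, -0.2912], [-0.9007, -0.2912, -0.3223]]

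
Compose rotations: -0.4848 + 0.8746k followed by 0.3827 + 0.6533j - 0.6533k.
0.3858 + 0.5714i - 0.3167j + 0.6514k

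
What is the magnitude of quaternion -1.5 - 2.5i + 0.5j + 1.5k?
√11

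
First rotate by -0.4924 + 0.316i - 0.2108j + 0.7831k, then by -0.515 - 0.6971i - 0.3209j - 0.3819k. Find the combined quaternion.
0.7053 - 0.1513i + 0.6918j + 0.0331k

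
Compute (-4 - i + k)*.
-4 + i - k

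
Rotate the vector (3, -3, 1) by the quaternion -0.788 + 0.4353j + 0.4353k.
(-2.018, -3.542, 1.542)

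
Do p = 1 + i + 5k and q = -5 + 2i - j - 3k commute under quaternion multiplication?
No: pq = 8 + 2i + 12j - 29k ≠ 8 - 8i - 14j - 27k = qp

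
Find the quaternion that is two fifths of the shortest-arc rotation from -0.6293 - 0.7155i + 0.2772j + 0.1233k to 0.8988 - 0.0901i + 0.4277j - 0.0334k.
-0.8828 - 0.4581i - 0.0152j + 0.103k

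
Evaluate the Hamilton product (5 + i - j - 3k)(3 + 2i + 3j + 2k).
22 + 20i + 4j + 6k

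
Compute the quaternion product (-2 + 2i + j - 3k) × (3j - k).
-6 + 8i - 4j + 8k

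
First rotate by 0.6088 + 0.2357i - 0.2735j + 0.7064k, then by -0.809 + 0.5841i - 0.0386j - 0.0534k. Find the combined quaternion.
-0.603 + 0.123i - 0.2274j - 0.7546k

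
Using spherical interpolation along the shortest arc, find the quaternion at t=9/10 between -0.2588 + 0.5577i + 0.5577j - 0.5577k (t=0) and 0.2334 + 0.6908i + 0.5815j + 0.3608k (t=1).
0.1871 + 0.7172i + 0.6146j + 0.2698k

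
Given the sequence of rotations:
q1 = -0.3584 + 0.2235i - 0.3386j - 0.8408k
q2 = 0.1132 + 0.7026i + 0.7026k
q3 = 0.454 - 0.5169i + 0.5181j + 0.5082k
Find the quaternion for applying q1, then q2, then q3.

q2 · q1 = 0.3931 + 0.0114i + 0.7094j - 0.5849k
q3 · q2 · q1 = 0.1141 - 0.8616i + 0.2292j - 0.4384k
0.1141 - 0.8616i + 0.2292j - 0.4384k


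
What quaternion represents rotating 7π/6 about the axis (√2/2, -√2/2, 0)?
-0.2588 + 0.683i - 0.683j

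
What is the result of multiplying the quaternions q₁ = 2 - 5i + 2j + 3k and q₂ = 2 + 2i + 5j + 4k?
-8 - 13i + 40j - 15k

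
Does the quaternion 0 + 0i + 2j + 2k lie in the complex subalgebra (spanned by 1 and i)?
No. The quaternion 2j + 2k has j-coefficient y = 2 and k-coefficient z = 2, not both zero, so it does not lie in the complex subalgebra spanned by 1 and i.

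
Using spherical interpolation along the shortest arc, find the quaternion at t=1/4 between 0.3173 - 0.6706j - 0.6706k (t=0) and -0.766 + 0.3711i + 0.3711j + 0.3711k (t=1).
0.4567 - 0.1012i - 0.625j - 0.625k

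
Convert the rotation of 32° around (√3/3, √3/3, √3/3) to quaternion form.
0.9613 + 0.1591i + 0.1591j + 0.1591k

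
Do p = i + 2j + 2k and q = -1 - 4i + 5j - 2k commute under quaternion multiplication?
No: pq = -2 - 15i - 8j + 11k ≠ -2 + 13i + 4j - 15k = qp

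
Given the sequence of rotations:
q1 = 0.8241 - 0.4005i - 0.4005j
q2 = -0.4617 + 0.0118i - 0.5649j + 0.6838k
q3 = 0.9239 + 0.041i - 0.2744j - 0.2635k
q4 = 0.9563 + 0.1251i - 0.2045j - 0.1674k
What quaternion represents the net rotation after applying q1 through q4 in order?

q2 · q1 = -0.602 + 0.4685i - 0.5545j + 0.3326k
q3 · q2 · q1 = -0.6399 + 0.1708i - 0.4842j + 0.5717k
q4 · q3 · q2 · q1 = -0.6366 - 0.1147i - 0.4323j + 0.6282k
-0.6366 - 0.1147i - 0.4323j + 0.6282k


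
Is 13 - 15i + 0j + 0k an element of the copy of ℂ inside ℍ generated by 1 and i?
Yes. The quaternion 13 - 15i has j- and k-coefficients y = z = 0, so it lies in the complex subalgebra spanned by 1 and i.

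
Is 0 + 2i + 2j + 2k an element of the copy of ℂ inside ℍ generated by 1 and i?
No. The quaternion 2i + 2j + 2k has j-coefficient y = 2 and k-coefficient z = 2, not both zero, so it does not lie in the complex subalgebra spanned by 1 and i.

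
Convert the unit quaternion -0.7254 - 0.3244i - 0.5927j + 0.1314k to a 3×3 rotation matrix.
[[0.2629, 0.5752, 0.7746], [0.1939, 0.755, -0.6264], [-0.9451, 0.3149, 0.0869]]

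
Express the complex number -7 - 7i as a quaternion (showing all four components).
-7 - 7i + 0j + 0k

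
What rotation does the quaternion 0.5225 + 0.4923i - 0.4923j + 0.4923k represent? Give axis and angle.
axis = (√3/3, -√3/3, √3/3), θ = 117°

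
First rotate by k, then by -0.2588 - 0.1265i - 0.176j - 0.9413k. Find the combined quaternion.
0.9413 - 0.176i + 0.1265j - 0.2588k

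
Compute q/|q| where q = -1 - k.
-0.7071 - 0.7071k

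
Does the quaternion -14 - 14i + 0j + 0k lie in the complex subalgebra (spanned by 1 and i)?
Yes. The quaternion -14 - 14i has j- and k-coefficients y = z = 0, so it lies in the complex subalgebra spanned by 1 and i.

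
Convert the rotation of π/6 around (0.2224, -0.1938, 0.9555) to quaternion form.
0.9659 + 0.0576i - 0.0502j + 0.2473k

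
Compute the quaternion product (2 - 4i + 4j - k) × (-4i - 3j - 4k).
-8 - 27i - 18j + 20k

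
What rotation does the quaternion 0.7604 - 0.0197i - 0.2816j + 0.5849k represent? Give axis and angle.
axis = (-0.0303, -0.4336, 0.9006), θ = 81°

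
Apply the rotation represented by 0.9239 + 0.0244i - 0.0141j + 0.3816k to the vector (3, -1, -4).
(2.861, 1.629, -3.894)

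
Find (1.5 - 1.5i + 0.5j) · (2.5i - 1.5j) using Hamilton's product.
4.5 + 3.75i - 2.25j + k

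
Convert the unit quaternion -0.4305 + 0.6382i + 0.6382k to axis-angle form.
axis = (√2/2, 0, √2/2), θ = 231°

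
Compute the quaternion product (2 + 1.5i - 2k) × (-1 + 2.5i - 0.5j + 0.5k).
-4.75 + 2.5i - 6.75j + 2.25k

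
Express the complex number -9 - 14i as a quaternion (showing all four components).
-9 - 14i + 0j + 0k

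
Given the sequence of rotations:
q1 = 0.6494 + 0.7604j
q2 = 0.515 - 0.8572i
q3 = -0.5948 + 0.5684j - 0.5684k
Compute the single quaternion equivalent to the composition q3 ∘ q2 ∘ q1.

q2 · q1 = 0.3344 - 0.5567i + 0.3916j - 0.6518k
q3 · q2 · q1 = -0.792 + 0.1832i + 0.2736j + 0.514k
-0.792 + 0.1832i + 0.2736j + 0.514k


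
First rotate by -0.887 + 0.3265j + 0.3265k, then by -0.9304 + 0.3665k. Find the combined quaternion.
0.7056 - 0.1197i - 0.3038j - 0.6289k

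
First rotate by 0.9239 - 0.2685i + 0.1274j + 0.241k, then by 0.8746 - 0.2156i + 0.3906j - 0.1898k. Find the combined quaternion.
0.7461 - 0.3157i + 0.5752j + 0.1128k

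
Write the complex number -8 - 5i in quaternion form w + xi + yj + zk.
-8 - 5i + 0j + 0k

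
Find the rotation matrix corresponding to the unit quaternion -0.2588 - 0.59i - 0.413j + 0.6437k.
[[-0.1698, 0.8205, -0.5458], [0.1542, -0.5249, -0.8371], [-0.9733, -0.2263, -0.0373]]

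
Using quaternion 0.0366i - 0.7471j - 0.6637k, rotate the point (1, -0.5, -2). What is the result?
(-0.873, -2.096, -0.306)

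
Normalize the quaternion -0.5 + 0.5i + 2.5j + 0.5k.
-0.189 + 0.189i + 0.9449j + 0.189k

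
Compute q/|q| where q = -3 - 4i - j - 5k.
-0.4201 - 0.5601i - 0.14j - 0.7001k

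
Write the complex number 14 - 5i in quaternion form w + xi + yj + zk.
14 - 5i + 0j + 0k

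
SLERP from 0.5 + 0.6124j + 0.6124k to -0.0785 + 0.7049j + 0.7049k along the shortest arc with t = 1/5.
0.3923 + 0.6504j + 0.6504k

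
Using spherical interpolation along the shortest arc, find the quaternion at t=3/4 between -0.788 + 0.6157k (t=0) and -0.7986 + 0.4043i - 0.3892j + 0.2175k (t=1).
-0.8346 + 0.3146i - 0.3029j + 0.3358k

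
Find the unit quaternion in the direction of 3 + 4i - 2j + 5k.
0.4082 + 0.5443i - 0.2722j + 0.6804k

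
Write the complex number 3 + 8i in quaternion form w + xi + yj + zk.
3 + 8i + 0j + 0k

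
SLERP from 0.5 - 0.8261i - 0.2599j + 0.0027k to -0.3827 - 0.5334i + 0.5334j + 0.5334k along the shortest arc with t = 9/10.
-0.2992 - 0.6398i + 0.481j + 0.5194k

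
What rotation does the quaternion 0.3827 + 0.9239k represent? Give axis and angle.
axis = (0, 0, 1), θ = 3π/4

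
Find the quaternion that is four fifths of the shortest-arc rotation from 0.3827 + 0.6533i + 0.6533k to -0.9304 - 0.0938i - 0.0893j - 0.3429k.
0.8677 + 0.2269i + 0.0749j + 0.436k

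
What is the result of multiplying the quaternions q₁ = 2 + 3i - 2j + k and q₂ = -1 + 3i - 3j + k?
-18 + 4i - 4j - 2k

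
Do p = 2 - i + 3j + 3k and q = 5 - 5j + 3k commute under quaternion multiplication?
No: pq = 16 + 19i + 8j + 26k ≠ 16 - 29i + 2j + 16k = qp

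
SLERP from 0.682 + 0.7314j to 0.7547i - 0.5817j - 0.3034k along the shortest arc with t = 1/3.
0.516 - 0.3071i + 0.7901j + 0.1235k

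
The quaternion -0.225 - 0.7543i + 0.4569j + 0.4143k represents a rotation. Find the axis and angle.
axis = (-0.7742, 0.4689, 0.4252), θ = 206°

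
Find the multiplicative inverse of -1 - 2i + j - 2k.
-0.1 + 0.2i - 0.1j + 0.2k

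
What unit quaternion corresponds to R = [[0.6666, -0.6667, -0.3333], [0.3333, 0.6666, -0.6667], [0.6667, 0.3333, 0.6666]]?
0.866 + 0.2887i - 0.2887j + 0.2887k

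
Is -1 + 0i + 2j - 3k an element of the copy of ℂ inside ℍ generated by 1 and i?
No. The quaternion -1 + 2j - 3k has j-coefficient y = 2 and k-coefficient z = -3, not both zero, so it does not lie in the complex subalgebra spanned by 1 and i.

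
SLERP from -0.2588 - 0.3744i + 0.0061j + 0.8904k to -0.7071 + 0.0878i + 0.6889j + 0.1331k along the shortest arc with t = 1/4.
-0.4557 - 0.2922i + 0.2329j + 0.8079k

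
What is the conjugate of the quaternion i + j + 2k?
-i - j - 2k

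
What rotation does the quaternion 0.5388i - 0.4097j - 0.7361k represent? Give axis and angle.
axis = (0.5388, -0.4097, -0.7361), θ = π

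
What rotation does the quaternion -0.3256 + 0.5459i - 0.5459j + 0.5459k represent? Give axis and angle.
axis = (√3/3, -√3/3, √3/3), θ = 218°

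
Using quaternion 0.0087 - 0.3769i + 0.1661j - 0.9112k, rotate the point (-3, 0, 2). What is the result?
(3.527, -0.169, -0.73)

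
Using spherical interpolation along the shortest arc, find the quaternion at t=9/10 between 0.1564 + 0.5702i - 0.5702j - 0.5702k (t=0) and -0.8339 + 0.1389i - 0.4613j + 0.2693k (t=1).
-0.7934 + 0.2222i - 0.538j + 0.1778k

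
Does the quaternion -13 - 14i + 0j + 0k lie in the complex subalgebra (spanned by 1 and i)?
Yes. The quaternion -13 - 14i has j- and k-coefficients y = z = 0, so it lies in the complex subalgebra spanned by 1 and i.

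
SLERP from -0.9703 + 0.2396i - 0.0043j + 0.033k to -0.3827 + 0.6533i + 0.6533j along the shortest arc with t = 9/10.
-0.4726 + 0.6376i + 0.6084j + 0.0039k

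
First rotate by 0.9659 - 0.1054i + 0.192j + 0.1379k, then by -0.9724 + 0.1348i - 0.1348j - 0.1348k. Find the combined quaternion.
-0.8806 + 0.24i - 0.3213j - 0.2526k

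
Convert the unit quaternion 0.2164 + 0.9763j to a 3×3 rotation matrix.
[[-0.9063, 0, 0.4225], [0, 1, 0], [-0.4225, 0, -0.9063]]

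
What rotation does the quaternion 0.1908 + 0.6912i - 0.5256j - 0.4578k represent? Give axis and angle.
axis = (0.7041, -0.5354, -0.4664), θ = 158°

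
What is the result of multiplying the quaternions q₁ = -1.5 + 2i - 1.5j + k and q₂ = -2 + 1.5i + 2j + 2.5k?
0.5 - 12i - 3.5j + 0.5k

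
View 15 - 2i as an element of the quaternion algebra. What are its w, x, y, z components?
15 - 2i + 0j + 0k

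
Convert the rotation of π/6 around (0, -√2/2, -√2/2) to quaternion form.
0.9659 - 0.183j - 0.183k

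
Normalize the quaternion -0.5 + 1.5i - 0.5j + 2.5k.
-0.1667 + 0.5i - 0.1667j + 0.8333k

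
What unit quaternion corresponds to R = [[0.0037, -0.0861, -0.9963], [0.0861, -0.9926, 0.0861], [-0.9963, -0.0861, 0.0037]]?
0.061 - 0.7058i + 0.7058k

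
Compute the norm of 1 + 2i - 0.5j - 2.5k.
3.391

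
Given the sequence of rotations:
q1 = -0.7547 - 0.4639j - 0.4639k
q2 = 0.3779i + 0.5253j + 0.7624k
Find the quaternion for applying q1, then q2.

q2 · q1 = 0.5974 - 0.1752i - 0.2211j - 0.7507k
0.5974 - 0.1752i - 0.2211j - 0.7507k


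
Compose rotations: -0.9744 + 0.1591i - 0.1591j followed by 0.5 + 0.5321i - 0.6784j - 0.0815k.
-0.6798 - 0.4519i + 0.5685j + 0.1027k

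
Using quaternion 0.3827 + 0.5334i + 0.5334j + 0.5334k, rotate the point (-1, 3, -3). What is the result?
(-2.312, -1.874, 3.185)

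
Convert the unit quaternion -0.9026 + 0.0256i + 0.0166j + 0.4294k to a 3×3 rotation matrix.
[[0.6307, 0.776, -0.008], [-0.7743, 0.6299, 0.0605], [0.052, -0.032, 0.9981]]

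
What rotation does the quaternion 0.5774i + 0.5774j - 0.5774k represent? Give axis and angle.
axis = (√3/3, √3/3, -√3/3), θ = π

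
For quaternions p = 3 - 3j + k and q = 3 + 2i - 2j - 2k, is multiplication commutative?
No: pq = 5 + 14i - 13j + 3k ≠ 5 - 2i - 17j - 9k = qp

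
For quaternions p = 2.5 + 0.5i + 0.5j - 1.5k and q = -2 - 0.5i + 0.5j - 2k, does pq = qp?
No: pq = -8 - 2.5i + 2j - 1.5k ≠ -8 - 2i - 1.5j - 2.5k = qp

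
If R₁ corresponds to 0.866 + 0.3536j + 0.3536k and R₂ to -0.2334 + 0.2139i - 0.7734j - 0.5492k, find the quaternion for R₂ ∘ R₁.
0.2655 + 0.106i - 0.8279j - 0.4825k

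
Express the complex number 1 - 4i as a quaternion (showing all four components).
1 - 4i + 0j + 0k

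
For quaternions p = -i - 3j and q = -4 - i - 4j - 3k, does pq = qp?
No: pq = -13 + 13i + 9j + k ≠ -13 - 5i + 15j - k = qp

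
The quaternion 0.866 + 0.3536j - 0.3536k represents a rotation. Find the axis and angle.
axis = (0, √2/2, -√2/2), θ = π/3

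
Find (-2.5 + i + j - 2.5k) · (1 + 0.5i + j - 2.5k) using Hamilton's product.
-10.25 - 0.25i - 0.25j + 4.25k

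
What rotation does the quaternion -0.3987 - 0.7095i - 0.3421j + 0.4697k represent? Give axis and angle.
axis = (-0.7736, -0.373, 0.5122), θ = 227°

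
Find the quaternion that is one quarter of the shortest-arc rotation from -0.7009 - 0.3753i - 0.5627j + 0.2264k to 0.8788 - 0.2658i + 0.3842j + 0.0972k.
-0.7926 - 0.2215i - 0.5477j + 0.151k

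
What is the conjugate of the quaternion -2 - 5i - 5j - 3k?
-2 + 5i + 5j + 3k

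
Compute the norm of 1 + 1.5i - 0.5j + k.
2.121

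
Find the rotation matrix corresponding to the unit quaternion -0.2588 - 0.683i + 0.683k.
[[0.067, 0.3535, -0.933], [-0.3535, -0.866, -0.3535], [-0.933, 0.3535, 0.067]]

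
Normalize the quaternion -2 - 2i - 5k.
-0.3482 - 0.3482i - 0.8704k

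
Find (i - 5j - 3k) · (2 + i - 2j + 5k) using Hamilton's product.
4 - 29i - 18j - 3k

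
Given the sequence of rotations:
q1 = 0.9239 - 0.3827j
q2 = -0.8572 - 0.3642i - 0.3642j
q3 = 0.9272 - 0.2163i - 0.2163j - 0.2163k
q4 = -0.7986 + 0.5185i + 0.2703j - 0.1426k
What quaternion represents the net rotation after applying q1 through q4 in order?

q2 · q1 = -0.9313 - 0.3365i - 0.0084j + 0.1394k
q3 · q2 · q1 = -0.908 - 0.1425i + 0.2966j + 0.2597k
q4 · q3 · q2 · q1 = 0.7559 - 0.2445i - 0.5966j + 0.1144k
0.7559 - 0.2445i - 0.5966j + 0.1144k


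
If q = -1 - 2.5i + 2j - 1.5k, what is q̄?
-1 + 2.5i - 2j + 1.5k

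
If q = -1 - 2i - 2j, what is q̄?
-1 + 2i + 2j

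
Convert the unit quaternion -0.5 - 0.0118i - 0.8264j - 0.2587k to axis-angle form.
axis = (-0.0136, -0.9542, -0.2987), θ = 4π/3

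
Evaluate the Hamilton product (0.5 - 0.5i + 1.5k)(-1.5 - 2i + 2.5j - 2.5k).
2 - 4i - 3j - 4.75k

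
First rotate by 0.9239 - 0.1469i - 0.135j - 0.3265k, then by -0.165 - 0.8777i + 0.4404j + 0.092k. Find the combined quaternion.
-0.1919 - 0.918i + 0.1291j + 0.3221k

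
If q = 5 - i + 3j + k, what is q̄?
5 + i - 3j - k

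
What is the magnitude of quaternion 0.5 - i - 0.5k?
1.225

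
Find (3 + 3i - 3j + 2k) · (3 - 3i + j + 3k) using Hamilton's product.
15 - 11i - 21j + 9k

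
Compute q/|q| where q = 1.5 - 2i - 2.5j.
0.4243 - 0.5657i - 0.7071j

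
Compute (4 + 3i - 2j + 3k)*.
4 - 3i + 2j - 3k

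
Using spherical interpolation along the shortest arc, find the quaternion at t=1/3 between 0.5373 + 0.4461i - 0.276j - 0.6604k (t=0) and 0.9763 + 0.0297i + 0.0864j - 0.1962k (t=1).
0.7508 + 0.3311i - 0.1656j - 0.5471k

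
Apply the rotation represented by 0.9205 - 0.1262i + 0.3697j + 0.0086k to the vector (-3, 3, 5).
(0.885, 4.33, 4.844)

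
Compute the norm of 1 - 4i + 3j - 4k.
√42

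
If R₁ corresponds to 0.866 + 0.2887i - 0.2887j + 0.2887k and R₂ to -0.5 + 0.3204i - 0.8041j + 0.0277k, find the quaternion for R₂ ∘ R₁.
-0.7656 - 0.091i - 0.6365j + 0.0193k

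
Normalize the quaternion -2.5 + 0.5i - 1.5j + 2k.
-0.7001 + 0.14i - 0.4201j + 0.5601k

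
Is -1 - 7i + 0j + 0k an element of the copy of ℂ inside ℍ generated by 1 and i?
Yes. The quaternion -1 - 7i has j- and k-coefficients y = z = 0, so it lies in the complex subalgebra spanned by 1 and i.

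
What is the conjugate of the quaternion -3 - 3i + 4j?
-3 + 3i - 4j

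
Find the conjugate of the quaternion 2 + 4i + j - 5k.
2 - 4i - j + 5k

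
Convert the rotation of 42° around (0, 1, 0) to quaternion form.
0.9336 + 0.3584j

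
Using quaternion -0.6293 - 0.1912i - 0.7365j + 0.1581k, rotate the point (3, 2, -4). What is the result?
(-2.909, 3.896, -2.315)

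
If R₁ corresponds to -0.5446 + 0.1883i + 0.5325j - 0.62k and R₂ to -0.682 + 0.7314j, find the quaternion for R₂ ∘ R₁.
-0.0181 - 0.5819i - 0.7615j + 0.2851k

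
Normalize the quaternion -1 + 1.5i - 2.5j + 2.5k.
-0.252 + 0.378i - 0.6299j + 0.6299k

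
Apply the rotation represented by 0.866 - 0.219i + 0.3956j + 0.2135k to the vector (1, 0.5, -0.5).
(0.028, 0.329, -1.179)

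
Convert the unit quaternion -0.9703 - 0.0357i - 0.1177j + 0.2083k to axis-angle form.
axis = (-0.1476, -0.4866, 0.8611), θ = 332°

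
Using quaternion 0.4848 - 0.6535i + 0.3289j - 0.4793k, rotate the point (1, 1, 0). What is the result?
(0.359, -1.208, -0.641)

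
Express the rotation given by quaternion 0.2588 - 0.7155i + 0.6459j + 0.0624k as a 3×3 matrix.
[[0.1578, -0.9566, 0.245], [-0.892, -0.0317, 0.451], [-0.4236, -0.2897, -0.8583]]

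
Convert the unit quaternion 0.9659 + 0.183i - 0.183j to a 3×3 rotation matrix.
[[0.933, -0.067, -0.3535], [-0.067, 0.933, -0.3535], [0.3535, 0.3535, 0.866]]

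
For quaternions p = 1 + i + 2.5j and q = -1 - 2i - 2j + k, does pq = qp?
No: pq = 6 - 0.5i - 5.5j + 4k ≠ 6 - 5.5i - 3.5j - 2k = qp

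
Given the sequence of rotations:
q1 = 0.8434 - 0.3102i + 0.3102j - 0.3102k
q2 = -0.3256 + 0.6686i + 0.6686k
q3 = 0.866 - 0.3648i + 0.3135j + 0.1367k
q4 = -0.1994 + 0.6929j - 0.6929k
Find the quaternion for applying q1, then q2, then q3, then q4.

q2 · q1 = 0.1402 + 0.4575i - 0.101j + 0.8723k
q3 · q2 · q1 = 0.2007 + 0.6323i + 0.3372j + 0.668k
q4 · q3 · q2 · q1 = 0.1892 + 0.5704i - 0.3663j - 0.7104k
0.1892 + 0.5704i - 0.3663j - 0.7104k


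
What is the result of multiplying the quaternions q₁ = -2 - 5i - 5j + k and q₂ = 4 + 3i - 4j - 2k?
-11 - 12i - 19j + 43k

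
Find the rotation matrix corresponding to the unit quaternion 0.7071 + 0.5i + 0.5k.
[[0.5, -0.7071, 0.5], [0.7071, 0, -0.7071], [0.5, 0.7071, 0.5]]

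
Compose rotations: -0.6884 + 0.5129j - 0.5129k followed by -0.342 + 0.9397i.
0.2354 - 0.6469i + 0.3066j + 0.6574k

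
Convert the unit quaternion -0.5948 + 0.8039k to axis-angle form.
axis = (0, 0, 1), θ = 253°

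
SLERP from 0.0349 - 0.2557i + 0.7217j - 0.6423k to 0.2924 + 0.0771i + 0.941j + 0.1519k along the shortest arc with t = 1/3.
0.1378 - 0.1568i + 0.8878j - 0.41k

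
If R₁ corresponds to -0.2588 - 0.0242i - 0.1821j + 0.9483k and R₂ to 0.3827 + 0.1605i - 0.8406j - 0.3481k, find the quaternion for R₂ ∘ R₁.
0.0819 - 0.9113i + 0.0041j + 0.4034k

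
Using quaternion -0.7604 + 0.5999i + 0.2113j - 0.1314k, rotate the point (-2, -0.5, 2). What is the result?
(-2.737, 0.684, 0.538)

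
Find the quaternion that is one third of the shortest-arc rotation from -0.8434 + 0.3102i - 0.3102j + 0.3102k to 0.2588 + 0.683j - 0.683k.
-0.702 + 0.2226i - 0.4783j + 0.4783k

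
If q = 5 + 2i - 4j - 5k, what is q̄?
5 - 2i + 4j + 5k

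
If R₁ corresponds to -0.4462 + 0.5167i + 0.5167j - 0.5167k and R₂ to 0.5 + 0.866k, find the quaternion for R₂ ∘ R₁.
0.2244 - 0.1891i + 0.7058j - 0.6448k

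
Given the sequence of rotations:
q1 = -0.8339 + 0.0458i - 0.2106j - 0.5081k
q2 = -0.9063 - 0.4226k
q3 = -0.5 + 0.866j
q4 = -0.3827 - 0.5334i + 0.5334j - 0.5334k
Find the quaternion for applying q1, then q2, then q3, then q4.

q2 · q1 = 0.541 - 0.1305i + 0.1715j + 0.8129k
q3 · q2 · q1 = -0.419 + 0.7692i + 0.3828j - 0.2934k
q4 · q3 · q2 · q1 = 0.21 - 0.0232i - 0.9368j - 0.2787k
0.21 - 0.0232i - 0.9368j - 0.2787k


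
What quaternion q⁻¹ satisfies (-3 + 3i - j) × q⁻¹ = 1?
-0.1579 - 0.1579i + 0.0526j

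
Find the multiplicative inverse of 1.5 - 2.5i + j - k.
0.1429 + 0.2381i - 0.0952j + 0.0952k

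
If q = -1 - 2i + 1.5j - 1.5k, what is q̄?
-1 + 2i - 1.5j + 1.5k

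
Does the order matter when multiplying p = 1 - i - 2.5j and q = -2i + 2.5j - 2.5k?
Yes: pq = 4.25 + 4.25i - 10k ≠ 4.25 - 8.25i + 5j + 5k = qp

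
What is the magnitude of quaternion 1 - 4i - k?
√18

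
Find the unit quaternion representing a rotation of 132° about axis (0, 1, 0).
0.4067 + 0.9135j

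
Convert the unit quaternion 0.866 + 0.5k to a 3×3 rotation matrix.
[[0.5, -0.866, 0], [0.866, 0.5, 0], [0, 0, 1]]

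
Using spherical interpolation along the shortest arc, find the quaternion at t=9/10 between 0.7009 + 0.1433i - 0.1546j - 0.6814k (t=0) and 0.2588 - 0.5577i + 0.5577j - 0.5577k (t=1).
0.3328 - 0.5079i + 0.5065j - 0.6122k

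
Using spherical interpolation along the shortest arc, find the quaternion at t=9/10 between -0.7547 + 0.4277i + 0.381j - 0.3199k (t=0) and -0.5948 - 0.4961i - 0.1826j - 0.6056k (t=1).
-0.6599 - 0.4145i - 0.1238j - 0.6143k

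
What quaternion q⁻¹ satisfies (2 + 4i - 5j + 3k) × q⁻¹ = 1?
0.037 - 0.0741i + 0.0926j - 0.0556k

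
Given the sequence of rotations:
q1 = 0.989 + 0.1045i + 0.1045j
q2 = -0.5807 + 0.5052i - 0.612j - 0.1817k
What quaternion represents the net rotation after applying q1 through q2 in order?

q2 · q1 = -0.5632 + 0.4579i - 0.6849j - 0.063k
-0.5632 + 0.4579i - 0.6849j - 0.063k


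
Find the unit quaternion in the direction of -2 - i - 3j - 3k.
-0.417 - 0.2085i - 0.6255j - 0.6255k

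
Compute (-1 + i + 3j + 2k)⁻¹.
-0.0667 - 0.0667i - 0.2j - 0.1333k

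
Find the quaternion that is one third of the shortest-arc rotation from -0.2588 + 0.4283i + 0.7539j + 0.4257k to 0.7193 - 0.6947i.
-0.4788 + 0.5953i + 0.5619j + 0.3173k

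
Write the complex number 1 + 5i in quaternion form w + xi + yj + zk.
1 + 5i + 0j + 0k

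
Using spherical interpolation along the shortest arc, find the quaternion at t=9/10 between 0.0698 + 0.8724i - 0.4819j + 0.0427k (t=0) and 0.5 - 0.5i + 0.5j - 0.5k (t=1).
-0.4529 + 0.5592i - 0.5152j + 0.4656k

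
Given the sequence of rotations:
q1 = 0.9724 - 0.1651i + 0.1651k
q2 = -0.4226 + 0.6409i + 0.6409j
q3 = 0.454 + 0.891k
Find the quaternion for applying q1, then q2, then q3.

q2 · q1 = -0.3051 + 0.7988i + 0.5174j + 0.036k
q3 · q2 · q1 = -0.1706 - 0.0983i + 0.9466j - 0.2555k
-0.1706 - 0.0983i + 0.9466j - 0.2555k


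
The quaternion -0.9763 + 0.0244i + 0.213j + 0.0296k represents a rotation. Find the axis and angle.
axis = (0.1127, 0.9842, 0.1368), θ = 335°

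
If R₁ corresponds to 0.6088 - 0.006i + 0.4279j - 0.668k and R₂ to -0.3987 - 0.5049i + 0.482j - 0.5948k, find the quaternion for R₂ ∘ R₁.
-0.8493 - 0.3725i - 0.2109j - 0.3089k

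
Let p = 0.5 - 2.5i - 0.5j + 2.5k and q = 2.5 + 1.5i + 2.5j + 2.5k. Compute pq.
-13i + 10j + 2k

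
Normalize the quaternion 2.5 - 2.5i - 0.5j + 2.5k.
0.5735 - 0.5735i - 0.1147j + 0.5735k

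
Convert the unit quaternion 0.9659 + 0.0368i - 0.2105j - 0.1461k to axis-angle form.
axis = (0.1422, -0.8132, -0.5644), θ = π/6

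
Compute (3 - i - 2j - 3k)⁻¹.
0.1304 + 0.0435i + 0.087j + 0.1304k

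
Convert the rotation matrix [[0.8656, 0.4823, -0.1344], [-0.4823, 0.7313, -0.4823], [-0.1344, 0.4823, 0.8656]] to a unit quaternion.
0.9304 + 0.2592i - 0.2592k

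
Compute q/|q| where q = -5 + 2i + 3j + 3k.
-0.7293 + 0.2917i + 0.4376j + 0.4376k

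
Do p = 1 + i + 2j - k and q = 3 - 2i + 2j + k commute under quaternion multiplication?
No: pq = 2 + 5i + 9j + 4k ≠ 2 - 3i + 7j - 8k = qp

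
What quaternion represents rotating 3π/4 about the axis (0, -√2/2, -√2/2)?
0.3827 - 0.6533j - 0.6533k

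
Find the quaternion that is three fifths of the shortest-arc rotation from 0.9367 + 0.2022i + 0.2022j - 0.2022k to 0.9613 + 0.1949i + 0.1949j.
0.9562 + 0.1988i + 0.1988j - 0.0814k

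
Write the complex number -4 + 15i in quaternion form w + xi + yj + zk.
-4 + 15i + 0j + 0k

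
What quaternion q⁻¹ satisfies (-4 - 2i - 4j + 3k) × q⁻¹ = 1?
-0.0889 + 0.0444i + 0.0889j - 0.0667k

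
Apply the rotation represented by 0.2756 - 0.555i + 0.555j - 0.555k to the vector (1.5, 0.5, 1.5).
(0.88, -1.964, -0.344)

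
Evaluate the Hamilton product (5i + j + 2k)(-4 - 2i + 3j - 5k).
17 - 31i + 17j + 9k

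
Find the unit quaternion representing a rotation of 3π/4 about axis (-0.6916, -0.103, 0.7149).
0.3827 - 0.639i - 0.0952j + 0.6605k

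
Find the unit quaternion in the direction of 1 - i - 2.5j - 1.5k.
0.3086 - 0.3086i - 0.7715j - 0.4629k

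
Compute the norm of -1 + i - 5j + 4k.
√43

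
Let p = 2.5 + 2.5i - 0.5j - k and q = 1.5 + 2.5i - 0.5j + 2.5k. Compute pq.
-0.25 + 8.25i - 10.75j + 4.75k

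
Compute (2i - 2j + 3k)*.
-2i + 2j - 3k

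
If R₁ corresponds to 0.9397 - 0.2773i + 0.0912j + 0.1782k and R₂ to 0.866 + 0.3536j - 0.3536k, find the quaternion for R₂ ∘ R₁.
0.8445 - 0.1449i + 0.5093j - 0.0799k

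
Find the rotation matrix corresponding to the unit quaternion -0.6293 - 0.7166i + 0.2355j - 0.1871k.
[[0.8191, -0.573, -0.0282], [-0.102, -0.097, -0.99], [0.5646, 0.8138, -0.138]]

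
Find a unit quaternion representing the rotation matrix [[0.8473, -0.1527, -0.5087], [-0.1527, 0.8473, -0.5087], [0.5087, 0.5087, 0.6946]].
0.9205 + 0.2763i - 0.2763j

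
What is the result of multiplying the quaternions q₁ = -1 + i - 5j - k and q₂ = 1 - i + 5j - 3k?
22 + 22i - 6j + 2k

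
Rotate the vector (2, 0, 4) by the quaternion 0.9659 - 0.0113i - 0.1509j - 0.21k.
(0.585, -0.464, 4.409)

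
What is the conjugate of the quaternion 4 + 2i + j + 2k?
4 - 2i - j - 2k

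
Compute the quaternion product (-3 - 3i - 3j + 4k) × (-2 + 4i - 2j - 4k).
28 + 14i + 16j + 22k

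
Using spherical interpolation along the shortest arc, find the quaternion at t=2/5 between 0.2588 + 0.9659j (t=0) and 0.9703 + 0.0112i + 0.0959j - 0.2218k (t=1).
0.6686 + 0.0056i + 0.7353j - 0.1107k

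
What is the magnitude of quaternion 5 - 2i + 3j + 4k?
√54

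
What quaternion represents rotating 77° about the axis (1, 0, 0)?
0.7826 + 0.6225i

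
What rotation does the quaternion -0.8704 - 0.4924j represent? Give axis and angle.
axis = (0, -1, 0), θ = 301°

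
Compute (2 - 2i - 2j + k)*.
2 + 2i + 2j - k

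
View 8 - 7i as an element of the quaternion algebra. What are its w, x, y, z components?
8 - 7i + 0j + 0k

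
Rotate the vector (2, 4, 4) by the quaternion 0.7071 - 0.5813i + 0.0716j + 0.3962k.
(-2.66, 4.51, -2.929)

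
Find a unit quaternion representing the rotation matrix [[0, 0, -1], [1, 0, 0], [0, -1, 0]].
0.5 - 0.5i - 0.5j + 0.5k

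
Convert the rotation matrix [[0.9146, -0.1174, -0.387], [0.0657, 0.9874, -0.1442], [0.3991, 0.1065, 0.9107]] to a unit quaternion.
0.9763 + 0.0642i - 0.2013j + 0.0469k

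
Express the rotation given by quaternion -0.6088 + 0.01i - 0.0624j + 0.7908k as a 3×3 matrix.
[[-0.2585, 0.9616, 0.0918], [-0.9641, -0.2509, -0.0865], [-0.0602, -0.1109, 0.992]]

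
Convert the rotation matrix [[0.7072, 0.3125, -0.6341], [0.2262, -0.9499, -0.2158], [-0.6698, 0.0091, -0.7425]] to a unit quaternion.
0.061 + 0.9219i + 0.1461j - 0.3536k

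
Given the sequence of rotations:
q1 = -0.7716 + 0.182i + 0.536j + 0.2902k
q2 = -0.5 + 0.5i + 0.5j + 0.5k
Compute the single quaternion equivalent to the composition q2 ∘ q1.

q2 · q1 = -0.1183 - 0.5997i - 0.7079j - 0.3539k
-0.1183 - 0.5997i - 0.7079j - 0.3539k


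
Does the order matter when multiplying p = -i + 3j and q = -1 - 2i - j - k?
Yes: pq = 1 - 2i - 4j + 7k ≠ 1 + 4i - 2j - 7k = qp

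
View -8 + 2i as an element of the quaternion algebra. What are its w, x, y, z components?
-8 + 2i + 0j + 0k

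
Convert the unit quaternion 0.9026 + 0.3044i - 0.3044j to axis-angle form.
axis = (√2/2, -√2/2, 0), θ = 51°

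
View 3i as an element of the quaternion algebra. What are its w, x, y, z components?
0 + 3i + 0j + 0k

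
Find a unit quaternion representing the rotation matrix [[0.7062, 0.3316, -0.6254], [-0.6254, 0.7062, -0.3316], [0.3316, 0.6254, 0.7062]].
0.883 + 0.271i - 0.271j - 0.271k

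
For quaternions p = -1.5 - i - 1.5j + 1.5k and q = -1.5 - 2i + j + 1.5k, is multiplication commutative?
No: pq = -0.5 + 0.75i - 0.75j - 8.5k ≠ -0.5 + 8.25i + 2.25j - 0.5k = qp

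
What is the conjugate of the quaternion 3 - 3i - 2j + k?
3 + 3i + 2j - k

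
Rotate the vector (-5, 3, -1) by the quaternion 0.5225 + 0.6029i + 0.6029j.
(0.186, -2.186, 5.494)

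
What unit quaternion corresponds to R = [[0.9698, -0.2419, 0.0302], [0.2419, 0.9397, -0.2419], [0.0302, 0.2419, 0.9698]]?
0.9848 + 0.1228i + 0.1228k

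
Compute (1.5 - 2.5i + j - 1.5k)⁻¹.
0.1277 + 0.2128i - 0.0851j + 0.1277k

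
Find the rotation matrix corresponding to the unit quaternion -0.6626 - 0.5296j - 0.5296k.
[[-0.1219, -0.7018, 0.7018], [0.7018, 0.439, 0.561], [-0.7018, 0.561, 0.439]]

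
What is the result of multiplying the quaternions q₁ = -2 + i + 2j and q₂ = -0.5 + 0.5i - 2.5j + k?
5.5 + 0.5i + 3j - 5.5k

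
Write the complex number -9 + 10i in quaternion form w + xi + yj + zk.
-9 + 10i + 0j + 0k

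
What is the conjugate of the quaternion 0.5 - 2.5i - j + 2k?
0.5 + 2.5i + j - 2k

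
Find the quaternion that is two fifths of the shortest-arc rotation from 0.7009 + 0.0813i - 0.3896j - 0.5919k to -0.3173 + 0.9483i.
0.7076 - 0.4552i - 0.2971j - 0.4514k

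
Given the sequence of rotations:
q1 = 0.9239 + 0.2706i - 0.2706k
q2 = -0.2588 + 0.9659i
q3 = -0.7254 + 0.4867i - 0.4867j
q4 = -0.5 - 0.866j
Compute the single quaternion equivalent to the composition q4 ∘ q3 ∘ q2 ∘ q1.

q2 · q1 = -0.5005 + 0.8224i + 0.2614j + 0.07k
q3 · q2 · q1 = 0.09 - 0.8742i + 0.0199j + 0.4767k
q4 · q3 · q2 · q1 = -0.0278 + 0.0243i - 0.0879j - 0.9954k
-0.0278 + 0.0243i - 0.0879j - 0.9954k


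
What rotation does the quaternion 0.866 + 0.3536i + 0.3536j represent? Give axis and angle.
axis = (√2/2, √2/2, 0), θ = π/3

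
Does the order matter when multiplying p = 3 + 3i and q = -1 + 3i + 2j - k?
Yes: pq = -12 + 6i + 9j + 3k ≠ -12 + 6i + 3j - 9k = qp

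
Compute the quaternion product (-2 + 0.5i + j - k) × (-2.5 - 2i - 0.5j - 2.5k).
4 - 0.25i + 1.75j + 9.25k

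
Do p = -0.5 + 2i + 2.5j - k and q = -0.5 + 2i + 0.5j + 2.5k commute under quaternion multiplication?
No: pq = -2.5 + 4.75i - 8.5j - 4.75k ≠ -2.5 - 8.75i + 5.5j + 3.25k = qp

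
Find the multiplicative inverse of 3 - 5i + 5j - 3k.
0.0441 + 0.0735i - 0.0735j + 0.0441k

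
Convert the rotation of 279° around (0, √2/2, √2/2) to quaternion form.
-0.7604 + 0.4592j + 0.4592k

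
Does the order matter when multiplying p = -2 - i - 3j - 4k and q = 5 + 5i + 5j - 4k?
Yes: pq = -6 + 17i - 49j - 2k ≠ -6 - 47i - j - 22k = qp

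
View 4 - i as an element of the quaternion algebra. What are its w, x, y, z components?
4 - i + 0j + 0k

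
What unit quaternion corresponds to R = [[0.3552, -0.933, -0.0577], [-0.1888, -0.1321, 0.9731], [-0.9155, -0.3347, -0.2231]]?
0.5 - 0.6539i + 0.4289j + 0.3721k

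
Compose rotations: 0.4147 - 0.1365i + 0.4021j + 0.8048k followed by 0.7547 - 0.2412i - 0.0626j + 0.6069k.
-0.1832 - 0.4975i + 0.3888j + 0.7535k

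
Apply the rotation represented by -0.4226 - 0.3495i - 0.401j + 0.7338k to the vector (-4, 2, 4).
(2.699, -2.818, 4.558)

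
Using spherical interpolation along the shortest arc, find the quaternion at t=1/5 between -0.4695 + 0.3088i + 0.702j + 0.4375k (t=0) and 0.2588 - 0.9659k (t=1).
-0.461 + 0.2631i + 0.5981j + 0.6004k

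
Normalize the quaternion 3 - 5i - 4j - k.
0.4201 - 0.7001i - 0.5601j - 0.14k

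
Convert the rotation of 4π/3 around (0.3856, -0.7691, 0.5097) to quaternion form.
-0.5 + 0.3339i - 0.6661j + 0.4414k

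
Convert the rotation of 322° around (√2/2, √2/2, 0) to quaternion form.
-0.9455 + 0.2302i + 0.2302j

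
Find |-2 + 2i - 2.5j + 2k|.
4.272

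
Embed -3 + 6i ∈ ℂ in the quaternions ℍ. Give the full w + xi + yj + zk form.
-3 + 6i + 0j + 0k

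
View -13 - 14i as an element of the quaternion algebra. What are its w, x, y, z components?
-13 - 14i + 0j + 0k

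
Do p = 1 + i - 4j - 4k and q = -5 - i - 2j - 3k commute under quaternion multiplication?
No: pq = -24 - 2i + 25j + 11k ≠ -24 - 10i + 11j + 23k = qp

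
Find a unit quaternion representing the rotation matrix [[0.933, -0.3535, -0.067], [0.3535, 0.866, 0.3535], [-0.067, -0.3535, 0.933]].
0.9659 - 0.183i + 0.183k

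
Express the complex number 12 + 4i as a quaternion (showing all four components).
12 + 4i + 0j + 0k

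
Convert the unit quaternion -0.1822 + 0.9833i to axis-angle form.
axis = (1, 0, 0), θ = 201°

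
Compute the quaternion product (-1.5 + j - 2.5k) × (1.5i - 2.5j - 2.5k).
-3.75 - 11i + 2.25k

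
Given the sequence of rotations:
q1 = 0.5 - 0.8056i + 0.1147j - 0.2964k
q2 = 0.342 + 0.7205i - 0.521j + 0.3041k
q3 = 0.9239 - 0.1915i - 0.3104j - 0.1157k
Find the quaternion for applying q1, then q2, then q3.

q2 · q1 = 0.9013 + 0.2043i - 0.2527j - 0.2864k
q3 · q2 · q1 = 0.7603 + 0.0758i - 0.5917j - 0.2571k
0.7603 + 0.0758i - 0.5917j - 0.2571k


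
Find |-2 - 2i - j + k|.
√10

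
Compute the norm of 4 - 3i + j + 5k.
√51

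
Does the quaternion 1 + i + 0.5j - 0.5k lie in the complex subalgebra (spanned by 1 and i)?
No. The quaternion 1 + i + 0.5j - 0.5k has j-coefficient y = 0.5 and k-coefficient z = -0.5, not both zero, so it does not lie in the complex subalgebra spanned by 1 and i.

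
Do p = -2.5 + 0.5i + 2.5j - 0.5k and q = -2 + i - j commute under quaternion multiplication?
No: pq = 7 - 4i - 3j - 2k ≠ 7 - 3i - 2j + 4k = qp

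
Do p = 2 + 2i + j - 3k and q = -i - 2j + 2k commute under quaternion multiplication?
No: pq = 10 - 6i - 5j + k ≠ 10 + 2i - 3j + 7k = qp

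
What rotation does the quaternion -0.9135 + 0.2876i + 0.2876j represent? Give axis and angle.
axis = (√2/2, √2/2, 0), θ = 312°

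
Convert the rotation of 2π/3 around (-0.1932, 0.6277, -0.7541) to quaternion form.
0.5 - 0.1673i + 0.5436j - 0.6531k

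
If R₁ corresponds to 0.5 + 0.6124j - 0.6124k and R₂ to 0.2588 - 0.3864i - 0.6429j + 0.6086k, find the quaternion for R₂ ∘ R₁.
0.8958 - 0.1722i - 0.3996j - 0.0908k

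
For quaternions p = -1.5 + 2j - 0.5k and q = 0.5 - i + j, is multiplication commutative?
No: pq = -2.75 + 2i + 1.75k ≠ -2.75 + i - j - 2.25k = qp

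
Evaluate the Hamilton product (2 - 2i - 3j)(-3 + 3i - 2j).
-6 + 12i + 5j + 13k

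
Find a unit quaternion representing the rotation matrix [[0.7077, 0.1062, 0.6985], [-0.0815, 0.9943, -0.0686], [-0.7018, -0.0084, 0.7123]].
0.9239 + 0.0163i + 0.3789j - 0.0508k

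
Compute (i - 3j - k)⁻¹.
-0.0909i + 0.2727j + 0.0909k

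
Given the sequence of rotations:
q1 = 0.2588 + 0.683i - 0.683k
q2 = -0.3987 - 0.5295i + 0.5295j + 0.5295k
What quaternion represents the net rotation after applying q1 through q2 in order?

q2 · q1 = 0.6201 - 0.771i + 0.137j + 0.0477k
0.6201 - 0.771i + 0.137j + 0.0477k


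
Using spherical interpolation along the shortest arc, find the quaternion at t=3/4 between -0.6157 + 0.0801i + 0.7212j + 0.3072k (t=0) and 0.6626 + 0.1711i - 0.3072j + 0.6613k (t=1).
-0.7418 - 0.1174i + 0.479j - 0.4545k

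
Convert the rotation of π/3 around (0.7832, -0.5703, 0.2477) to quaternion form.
0.866 + 0.3916i - 0.2852j + 0.1239k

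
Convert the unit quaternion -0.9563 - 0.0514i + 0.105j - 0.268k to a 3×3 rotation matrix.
[[0.8343, -0.5234, -0.1733], [0.5018, 0.8511, -0.1546], [0.2284, 0.042, 0.9727]]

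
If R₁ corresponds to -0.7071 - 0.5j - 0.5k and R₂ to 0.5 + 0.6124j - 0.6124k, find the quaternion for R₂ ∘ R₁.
-0.3535 - 0.6124i - 0.683j + 0.183k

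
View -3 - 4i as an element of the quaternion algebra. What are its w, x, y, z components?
-3 - 4i + 0j + 0k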